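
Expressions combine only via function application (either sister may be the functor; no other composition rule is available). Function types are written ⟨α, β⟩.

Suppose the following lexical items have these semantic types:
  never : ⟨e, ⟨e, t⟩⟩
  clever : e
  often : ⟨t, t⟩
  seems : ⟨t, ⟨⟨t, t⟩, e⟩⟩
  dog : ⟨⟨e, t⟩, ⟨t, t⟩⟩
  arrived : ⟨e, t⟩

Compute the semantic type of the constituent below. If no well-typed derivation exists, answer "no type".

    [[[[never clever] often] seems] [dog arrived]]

no type

[never clever]: never is ⟨e, ⟨e, t⟩⟩, clever is e; result ⟨e, t⟩.
[[never clever] often]: ⟨e, t⟩ with ⟨t, t⟩ — neither is a function whose domain matches the other; composition fails here.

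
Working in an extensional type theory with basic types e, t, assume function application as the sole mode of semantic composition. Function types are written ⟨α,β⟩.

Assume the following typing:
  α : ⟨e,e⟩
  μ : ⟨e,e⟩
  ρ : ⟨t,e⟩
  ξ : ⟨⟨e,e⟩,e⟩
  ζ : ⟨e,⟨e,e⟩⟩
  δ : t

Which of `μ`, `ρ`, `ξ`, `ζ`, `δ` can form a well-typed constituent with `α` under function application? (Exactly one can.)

μ : ⟨e,e⟩ — no; α wants e, and μ wants e.
ρ : ⟨t,e⟩ — no; α wants e, and ρ wants t.
ξ — combines: ξ : ⟨⟨e,e⟩,e⟩ takes α : ⟨e,e⟩ as argument, giving e.
ζ : ⟨e,⟨e,e⟩⟩ — no; α wants e, and ζ wants e.
δ : t — no; α wants e, and δ wants nothing (atomic).

ξ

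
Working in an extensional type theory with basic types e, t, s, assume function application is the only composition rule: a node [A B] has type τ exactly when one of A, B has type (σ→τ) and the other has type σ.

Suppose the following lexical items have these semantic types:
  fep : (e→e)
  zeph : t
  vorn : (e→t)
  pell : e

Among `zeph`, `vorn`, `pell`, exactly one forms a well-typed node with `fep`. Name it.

zeph : t — neither side's domain matches the other.
vorn : (e→t) — neither side's domain matches the other.
pell — combines: fep : (e→e) takes pell : e as argument, giving e.

pell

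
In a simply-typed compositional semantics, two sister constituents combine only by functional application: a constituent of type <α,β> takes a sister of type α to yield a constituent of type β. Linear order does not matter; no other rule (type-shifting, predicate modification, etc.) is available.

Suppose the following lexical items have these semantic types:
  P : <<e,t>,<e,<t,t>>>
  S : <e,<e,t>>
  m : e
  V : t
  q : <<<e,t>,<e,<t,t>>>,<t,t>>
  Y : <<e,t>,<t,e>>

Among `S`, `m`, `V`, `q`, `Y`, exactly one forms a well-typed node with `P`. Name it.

q

S : <e,<e,t>> — no; P wants <e,t>, and S wants e.
m : e — no; P wants <e,t>, and m wants nothing (atomic).
V : t — no; P wants <e,t>, and V wants nothing (atomic).
q — combines: q : <<<e,t>,<e,<t,t>>>,<t,t>> takes P : <<e,t>,<e,<t,t>>> as argument, giving <t,t>.
Y : <<e,t>,<t,e>> — no; P wants <e,t>, and Y wants <e,t>.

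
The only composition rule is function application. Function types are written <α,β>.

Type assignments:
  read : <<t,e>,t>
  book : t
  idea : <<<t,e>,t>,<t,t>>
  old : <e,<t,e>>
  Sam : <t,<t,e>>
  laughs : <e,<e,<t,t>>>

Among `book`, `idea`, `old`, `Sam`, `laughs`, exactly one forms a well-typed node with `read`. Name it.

book : t — read needs <t,e>; book needs nothing (atomic); neither fits.
idea — combines: idea : <<<t,e>,t>,<t,t>> takes read : <<t,e>,t> as argument, giving <t,t>.
old : <e,<t,e>> — read needs <t,e>; old needs e; neither fits.
Sam : <t,<t,e>> — read needs <t,e>; Sam needs t; neither fits.
laughs : <e,<e,<t,t>>> — read needs <t,e>; laughs needs e; neither fits.

idea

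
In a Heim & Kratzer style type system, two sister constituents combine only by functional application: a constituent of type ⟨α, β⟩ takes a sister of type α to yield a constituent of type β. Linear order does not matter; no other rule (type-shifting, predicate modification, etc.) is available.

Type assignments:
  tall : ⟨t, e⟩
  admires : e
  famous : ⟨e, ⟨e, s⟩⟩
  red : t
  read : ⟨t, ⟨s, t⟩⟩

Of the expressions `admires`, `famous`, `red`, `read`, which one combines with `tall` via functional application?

red

admires : e — tall needs t; admires needs nothing (atomic); neither fits.
famous : ⟨e, ⟨e, s⟩⟩ — tall needs t; famous needs e; neither fits.
red — combines: tall : ⟨t, e⟩ takes red : t as argument, giving e.
read : ⟨t, ⟨s, t⟩⟩ — tall needs t; read needs t; neither fits.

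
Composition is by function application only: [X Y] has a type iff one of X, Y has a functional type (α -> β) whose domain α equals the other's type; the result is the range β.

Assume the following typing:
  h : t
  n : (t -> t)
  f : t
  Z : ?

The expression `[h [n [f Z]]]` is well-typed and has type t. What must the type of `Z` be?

For [h [n [f Z]]] to have type t with h of type t, [n [f Z]] must be the function: [n [f Z]] : (t -> t).
For [n [f Z]] to have type (t -> t) with n of type (t -> t), [f Z] must be the function: [f Z] : ((t -> t) -> (t -> t)).
For [f Z] to have type ((t -> t) -> (t -> t)) with f of type t, Z must be the function: Z : (t -> ((t -> t) -> (t -> t))).

(t -> ((t -> t) -> (t -> t)))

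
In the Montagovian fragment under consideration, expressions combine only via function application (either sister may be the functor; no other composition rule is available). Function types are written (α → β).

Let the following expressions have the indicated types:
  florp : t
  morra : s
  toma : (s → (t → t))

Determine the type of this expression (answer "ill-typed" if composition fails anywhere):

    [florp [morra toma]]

[morra toma]: functor toma : (s → (t → t)), argument morra : s; result (t → t).
[florp [morra toma]]: functor [morra toma] : (t → t), argument florp : t; result t.

t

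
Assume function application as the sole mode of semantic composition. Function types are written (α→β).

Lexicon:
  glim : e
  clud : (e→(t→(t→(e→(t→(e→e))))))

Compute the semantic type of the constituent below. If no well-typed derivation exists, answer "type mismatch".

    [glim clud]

At [glim clud], clud : (e→(t→(t→(e→(t→(e→e)))))) takes glim : e, giving (t→(t→(e→(t→(e→e))))).

(t→(t→(e→(t→(e→e)))))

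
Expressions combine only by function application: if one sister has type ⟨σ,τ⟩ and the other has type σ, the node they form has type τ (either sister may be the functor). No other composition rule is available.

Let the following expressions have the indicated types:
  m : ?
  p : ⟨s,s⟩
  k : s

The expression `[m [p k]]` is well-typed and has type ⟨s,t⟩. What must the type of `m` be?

⟨s,⟨s,t⟩⟩

At [m [p k]] (required: ⟨s,t⟩): [p k] is s, which is not a function with range ⟨s,t⟩; hence m is the functor — type ⟨s,⟨s,t⟩⟩.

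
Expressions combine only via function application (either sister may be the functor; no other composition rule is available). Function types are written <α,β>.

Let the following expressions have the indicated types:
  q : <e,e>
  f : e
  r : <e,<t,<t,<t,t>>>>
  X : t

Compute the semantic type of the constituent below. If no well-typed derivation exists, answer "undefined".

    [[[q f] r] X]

<t,<t,t>>

[q f]: functor q : <e,e>, argument f : e; result e.
[[q f] r]: functor r : <e,<t,<t,<t,t>>>>, argument [q f] : e; result <t,<t,<t,t>>>.
[[[q f] r] X]: functor [[q f] r] : <t,<t,<t,t>>>, argument X : t; result <t,<t,t>>.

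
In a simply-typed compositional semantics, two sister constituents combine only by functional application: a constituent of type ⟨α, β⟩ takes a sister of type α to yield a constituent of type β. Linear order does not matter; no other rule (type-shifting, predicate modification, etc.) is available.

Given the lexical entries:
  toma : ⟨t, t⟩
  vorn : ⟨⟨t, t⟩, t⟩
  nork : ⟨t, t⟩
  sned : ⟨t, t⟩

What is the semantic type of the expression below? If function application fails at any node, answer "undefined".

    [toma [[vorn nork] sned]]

t

[vorn nork]: vorn is ⟨⟨t, t⟩, t⟩, nork is ⟨t, t⟩; result t.
[[vorn nork] sned]: sned is ⟨t, t⟩, [vorn nork] is t; result t.
[toma [[vorn nork] sned]]: toma is ⟨t, t⟩, [[vorn nork] sned] is t; result t.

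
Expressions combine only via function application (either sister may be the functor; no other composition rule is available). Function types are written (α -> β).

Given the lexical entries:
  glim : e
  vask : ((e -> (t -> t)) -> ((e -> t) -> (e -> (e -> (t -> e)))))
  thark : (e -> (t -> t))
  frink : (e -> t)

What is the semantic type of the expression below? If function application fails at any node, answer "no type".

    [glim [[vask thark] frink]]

[vask thark] — vask of type ((e -> (t -> t)) -> ((e -> t) -> (e -> (e -> (t -> e))))) combines with thark of type (e -> (t -> t)): type ((e -> t) -> (e -> (e -> (t -> e)))).
[[vask thark] frink] — [vask thark] of type ((e -> t) -> (e -> (e -> (t -> e)))) combines with frink of type (e -> t): type (e -> (e -> (t -> e))).
[glim [[vask thark] frink]] — [[vask thark] frink] of type (e -> (e -> (t -> e))) combines with glim of type e: type (e -> (t -> e)).

(e -> (t -> e))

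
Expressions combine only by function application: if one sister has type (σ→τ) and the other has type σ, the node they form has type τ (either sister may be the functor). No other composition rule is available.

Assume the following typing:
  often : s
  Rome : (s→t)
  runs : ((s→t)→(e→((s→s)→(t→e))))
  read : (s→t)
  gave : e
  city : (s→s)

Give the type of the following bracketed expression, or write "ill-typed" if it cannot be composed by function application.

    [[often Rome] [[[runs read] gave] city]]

e

[often Rome] — Rome of type (s→t) combines with often of type s: type t.
[runs read] — runs of type ((s→t)→(e→((s→s)→(t→e)))) combines with read of type (s→t): type (e→((s→s)→(t→e))).
[[runs read] gave] — [runs read] of type (e→((s→s)→(t→e))) combines with gave of type e: type ((s→s)→(t→e)).
[[[runs read] gave] city] — [[runs read] gave] of type ((s→s)→(t→e)) combines with city of type (s→s): type (t→e).
[[often Rome] [[[runs read] gave] city]] — [[[runs read] gave] city] of type (t→e) combines with [often Rome] of type t: type e.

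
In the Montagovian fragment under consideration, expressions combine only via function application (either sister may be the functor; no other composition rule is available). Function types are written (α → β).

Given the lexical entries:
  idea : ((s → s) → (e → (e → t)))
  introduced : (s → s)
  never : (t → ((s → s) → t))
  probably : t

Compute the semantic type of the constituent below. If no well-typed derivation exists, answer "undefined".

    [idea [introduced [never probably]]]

[never probably]: never is (t → ((s → s) → t)), probably is t; result ((s → s) → t).
[introduced [never probably]]: [never probably] is ((s → s) → t), introduced is (s → s); result t.
[idea [introduced [never probably]]]: ((s → s) → (e → (e → t))) and t cannot combine by function application — type clash.

undefined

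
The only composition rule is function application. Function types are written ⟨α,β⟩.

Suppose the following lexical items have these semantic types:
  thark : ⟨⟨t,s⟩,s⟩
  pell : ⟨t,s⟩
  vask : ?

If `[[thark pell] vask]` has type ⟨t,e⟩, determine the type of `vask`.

⟨s,⟨t,e⟩⟩

At [[thark pell] vask] (required: ⟨t,e⟩): [thark pell] is s, which is not a function with range ⟨t,e⟩; hence vask is the functor — type ⟨s,⟨t,e⟩⟩.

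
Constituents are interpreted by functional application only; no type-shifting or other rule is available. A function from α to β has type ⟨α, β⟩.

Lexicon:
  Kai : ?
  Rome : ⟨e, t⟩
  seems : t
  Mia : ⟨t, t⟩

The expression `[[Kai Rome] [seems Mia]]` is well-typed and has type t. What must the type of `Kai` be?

[[Kai Rome] [seems Mia]] must have type t. The sister [seems Mia] has type t; that is not a function onto t, so [Kai Rome] must be the functor, of type ⟨t, t⟩.
[Kai Rome] must have type ⟨t, t⟩. The sister Rome has type ⟨e, t⟩; that is not a function onto ⟨t, t⟩, so Kai must be the functor, of type ⟨⟨e, t⟩, ⟨t, t⟩⟩.

⟨⟨e, t⟩, ⟨t, t⟩⟩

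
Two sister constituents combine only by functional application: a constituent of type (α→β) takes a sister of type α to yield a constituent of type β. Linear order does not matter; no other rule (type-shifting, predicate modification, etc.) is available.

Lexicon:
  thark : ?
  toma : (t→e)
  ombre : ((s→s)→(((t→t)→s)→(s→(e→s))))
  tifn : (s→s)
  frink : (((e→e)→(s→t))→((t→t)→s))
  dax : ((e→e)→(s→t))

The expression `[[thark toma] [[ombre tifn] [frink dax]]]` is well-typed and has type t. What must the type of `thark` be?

((t→e)→((s→(e→s))→t))

[[thark toma] [[ombre tifn] [frink dax]]] is required to be t. [[ombre tifn] [frink dax]] : (s→(e→s)) cannot yield t as functor, so [thark toma] : ((s→(e→s))→t).
[thark toma] is required to be ((s→(e→s))→t). toma : (t→e) cannot yield ((s→(e→s))→t) as functor, so thark : ((t→e)→((s→(e→s))→t)).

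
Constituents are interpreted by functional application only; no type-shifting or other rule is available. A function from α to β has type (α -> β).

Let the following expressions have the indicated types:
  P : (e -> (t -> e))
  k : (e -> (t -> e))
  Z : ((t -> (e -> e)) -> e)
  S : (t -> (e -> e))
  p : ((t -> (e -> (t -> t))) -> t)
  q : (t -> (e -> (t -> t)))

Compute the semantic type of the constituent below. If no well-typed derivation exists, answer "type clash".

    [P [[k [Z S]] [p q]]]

At [Z S], Z : ((t -> (e -> e)) -> e) takes S : (t -> (e -> e)), giving e.
At [k [Z S]], k : (e -> (t -> e)) takes [Z S] : e, giving (t -> e).
At [p q], p : ((t -> (e -> (t -> t))) -> t) takes q : (t -> (e -> (t -> t))), giving t.
At [[k [Z S]] [p q]], [k [Z S]] : (t -> e) takes [p q] : t, giving e.
At [P [[k [Z S]] [p q]]], P : (e -> (t -> e)) takes [[k [Z S]] [p q]] : e, giving (t -> e).

(t -> e)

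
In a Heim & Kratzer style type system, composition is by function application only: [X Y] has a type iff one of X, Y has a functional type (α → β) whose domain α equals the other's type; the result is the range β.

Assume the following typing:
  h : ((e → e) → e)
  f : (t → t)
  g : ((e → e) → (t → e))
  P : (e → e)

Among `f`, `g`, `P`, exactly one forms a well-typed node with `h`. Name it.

f : (t → t) — h needs (e → e); f needs t; neither fits.
g : ((e → e) → (t → e)) — h needs (e → e); g needs (e → e); neither fits.
P — combines: h : ((e → e) → e) takes P : (e → e) as argument, giving e.

P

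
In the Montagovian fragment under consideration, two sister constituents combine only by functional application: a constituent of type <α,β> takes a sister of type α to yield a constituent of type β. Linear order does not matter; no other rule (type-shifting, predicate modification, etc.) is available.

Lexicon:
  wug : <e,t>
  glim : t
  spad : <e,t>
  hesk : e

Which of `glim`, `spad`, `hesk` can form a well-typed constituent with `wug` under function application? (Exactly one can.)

hesk

glim : t — does not combine with wug.
spad : <e,t> — does not combine with wug.
hesk — combines: wug : <e,t> takes hesk : e as argument, giving t.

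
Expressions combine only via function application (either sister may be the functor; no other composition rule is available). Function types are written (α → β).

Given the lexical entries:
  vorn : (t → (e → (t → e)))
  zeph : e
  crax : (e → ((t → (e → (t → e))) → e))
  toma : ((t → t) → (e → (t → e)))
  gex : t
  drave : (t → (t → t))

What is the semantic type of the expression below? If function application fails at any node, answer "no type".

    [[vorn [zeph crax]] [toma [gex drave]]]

(t → e)

[zeph crax]: functor crax : (e → ((t → (e → (t → e))) → e)), argument zeph : e; result ((t → (e → (t → e))) → e).
[vorn [zeph crax]]: functor [zeph crax] : ((t → (e → (t → e))) → e), argument vorn : (t → (e → (t → e))); result e.
[gex drave]: functor drave : (t → (t → t)), argument gex : t; result (t → t).
[toma [gex drave]]: functor toma : ((t → t) → (e → (t → e))), argument [gex drave] : (t → t); result (e → (t → e)).
[[vorn [zeph crax]] [toma [gex drave]]]: functor [toma [gex drave]] : (e → (t → e)), argument [vorn [zeph crax]] : e; result (t → e).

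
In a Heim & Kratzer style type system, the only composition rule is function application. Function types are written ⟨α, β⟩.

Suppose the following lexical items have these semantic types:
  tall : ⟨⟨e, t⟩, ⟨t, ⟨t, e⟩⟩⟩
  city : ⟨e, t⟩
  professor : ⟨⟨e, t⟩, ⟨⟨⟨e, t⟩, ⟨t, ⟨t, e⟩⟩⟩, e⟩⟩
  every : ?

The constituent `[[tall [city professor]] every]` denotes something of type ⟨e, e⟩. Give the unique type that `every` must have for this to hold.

⟨e, ⟨e, e⟩⟩

At [[tall [city professor]] every] (required: ⟨e, e⟩): [tall [city professor]] is e, which is not a function with range ⟨e, e⟩; hence every is the functor — type ⟨e, ⟨e, e⟩⟩.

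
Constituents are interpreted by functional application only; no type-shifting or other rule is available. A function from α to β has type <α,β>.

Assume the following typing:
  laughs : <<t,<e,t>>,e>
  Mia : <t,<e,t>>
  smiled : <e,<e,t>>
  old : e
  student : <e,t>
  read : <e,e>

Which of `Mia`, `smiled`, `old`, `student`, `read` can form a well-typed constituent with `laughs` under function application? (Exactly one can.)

Mia

Mia — combines: laughs : <<t,<e,t>>,e> takes Mia : <t,<e,t>> as argument, giving e.
smiled : <e,<e,t>> — laughs needs <t,<e,t>>; smiled needs e; neither fits.
old : e — laughs needs <t,<e,t>>; old needs nothing (atomic); neither fits.
student : <e,t> — laughs needs <t,<e,t>>; student needs e; neither fits.
read : <e,e> — laughs needs <t,<e,t>>; read needs e; neither fits.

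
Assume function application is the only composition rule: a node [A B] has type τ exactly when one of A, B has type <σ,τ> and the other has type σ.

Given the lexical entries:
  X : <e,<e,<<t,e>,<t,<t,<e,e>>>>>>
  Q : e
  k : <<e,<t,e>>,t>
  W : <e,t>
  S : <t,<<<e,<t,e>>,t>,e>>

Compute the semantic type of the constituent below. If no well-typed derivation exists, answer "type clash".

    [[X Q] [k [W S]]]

type clash

At [X Q], X : <e,<e,<<t,e>,<t,<t,<e,e>>>>>> takes Q : e, giving <e,<<t,e>,<t,<t,<e,e>>>>>.
[W S]: <e,t> with <t,<<<e,<t,e>>,t>,e>> — neither is a function whose domain matches the other; composition fails here.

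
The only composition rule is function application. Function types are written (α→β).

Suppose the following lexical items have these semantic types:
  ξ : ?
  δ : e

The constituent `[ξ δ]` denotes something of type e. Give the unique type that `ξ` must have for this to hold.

(e→e)

[ξ δ] must have type e. The sister δ has type e; that is not a function onto e, so ξ must be the functor, of type (e→e).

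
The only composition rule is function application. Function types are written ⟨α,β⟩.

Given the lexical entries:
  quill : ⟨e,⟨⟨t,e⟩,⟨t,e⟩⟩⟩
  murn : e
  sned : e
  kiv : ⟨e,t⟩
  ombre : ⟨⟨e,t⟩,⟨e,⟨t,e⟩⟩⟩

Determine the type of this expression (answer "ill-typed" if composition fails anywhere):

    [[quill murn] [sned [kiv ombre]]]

[quill murn]: quill is ⟨e,⟨⟨t,e⟩,⟨t,e⟩⟩⟩, murn is e; result ⟨⟨t,e⟩,⟨t,e⟩⟩.
[kiv ombre]: ombre is ⟨⟨e,t⟩,⟨e,⟨t,e⟩⟩⟩, kiv is ⟨e,t⟩; result ⟨e,⟨t,e⟩⟩.
[sned [kiv ombre]]: [kiv ombre] is ⟨e,⟨t,e⟩⟩, sned is e; result ⟨t,e⟩.
[[quill murn] [sned [kiv ombre]]]: [quill murn] is ⟨⟨t,e⟩,⟨t,e⟩⟩, [sned [kiv ombre]] is ⟨t,e⟩; result ⟨t,e⟩.

⟨t,e⟩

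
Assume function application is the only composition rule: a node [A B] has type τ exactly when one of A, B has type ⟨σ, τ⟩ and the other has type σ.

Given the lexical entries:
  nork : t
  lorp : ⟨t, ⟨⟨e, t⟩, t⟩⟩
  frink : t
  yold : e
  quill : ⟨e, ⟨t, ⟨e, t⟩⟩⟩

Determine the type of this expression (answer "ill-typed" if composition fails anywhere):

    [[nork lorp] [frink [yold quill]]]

[nork lorp]: functor lorp : ⟨t, ⟨⟨e, t⟩, t⟩⟩, argument nork : t; result ⟨⟨e, t⟩, t⟩.
[yold quill]: functor quill : ⟨e, ⟨t, ⟨e, t⟩⟩⟩, argument yold : e; result ⟨t, ⟨e, t⟩⟩.
[frink [yold quill]]: functor [yold quill] : ⟨t, ⟨e, t⟩⟩, argument frink : t; result ⟨e, t⟩.
[[nork lorp] [frink [yold quill]]]: functor [nork lorp] : ⟨⟨e, t⟩, t⟩, argument [frink [yold quill]] : ⟨e, t⟩; result t.

t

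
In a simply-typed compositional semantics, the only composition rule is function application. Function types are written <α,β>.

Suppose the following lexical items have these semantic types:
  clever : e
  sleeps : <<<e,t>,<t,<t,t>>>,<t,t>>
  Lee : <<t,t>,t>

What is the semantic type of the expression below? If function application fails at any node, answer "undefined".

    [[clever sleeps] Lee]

undefined

[clever sleeps]: e with <<<e,t>,<t,<t,t>>>,<t,t>> — neither is a function whose domain matches the other; composition fails here.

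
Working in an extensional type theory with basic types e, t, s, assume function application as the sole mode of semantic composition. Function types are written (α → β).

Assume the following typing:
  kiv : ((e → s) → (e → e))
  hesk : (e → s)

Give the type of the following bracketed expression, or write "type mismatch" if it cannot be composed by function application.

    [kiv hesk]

[kiv hesk]: kiv is ((e → s) → (e → e)), hesk is (e → s); result (e → e).

(e → e)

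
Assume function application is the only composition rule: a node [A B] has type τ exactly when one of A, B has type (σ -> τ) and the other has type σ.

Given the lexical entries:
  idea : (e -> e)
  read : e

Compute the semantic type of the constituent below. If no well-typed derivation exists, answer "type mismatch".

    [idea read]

[idea read] — idea of type (e -> e) combines with read of type e: type e.

e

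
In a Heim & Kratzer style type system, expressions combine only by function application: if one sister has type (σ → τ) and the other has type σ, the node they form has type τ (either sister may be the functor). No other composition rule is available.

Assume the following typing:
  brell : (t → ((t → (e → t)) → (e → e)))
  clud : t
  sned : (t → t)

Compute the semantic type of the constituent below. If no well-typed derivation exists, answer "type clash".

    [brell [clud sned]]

((t → (e → t)) → (e → e))

At [clud sned], sned : (t → t) takes clud : t, giving t.
At [brell [clud sned]], brell : (t → ((t → (e → t)) → (e → e))) takes [clud sned] : t, giving ((t → (e → t)) → (e → e)).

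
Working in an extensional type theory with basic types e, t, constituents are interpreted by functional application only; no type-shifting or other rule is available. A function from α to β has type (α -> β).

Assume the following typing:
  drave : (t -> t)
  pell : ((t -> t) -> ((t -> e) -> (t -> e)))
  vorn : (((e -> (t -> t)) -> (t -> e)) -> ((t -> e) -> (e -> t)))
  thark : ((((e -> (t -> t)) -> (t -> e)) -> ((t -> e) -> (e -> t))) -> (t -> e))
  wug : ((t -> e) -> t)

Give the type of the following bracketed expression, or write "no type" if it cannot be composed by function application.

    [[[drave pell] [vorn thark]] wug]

[drave pell]: functor pell : ((t -> t) -> ((t -> e) -> (t -> e))), argument drave : (t -> t); result ((t -> e) -> (t -> e)).
[vorn thark]: functor thark : ((((e -> (t -> t)) -> (t -> e)) -> ((t -> e) -> (e -> t))) -> (t -> e)), argument vorn : (((e -> (t -> t)) -> (t -> e)) -> ((t -> e) -> (e -> t))); result (t -> e).
[[drave pell] [vorn thark]]: functor [drave pell] : ((t -> e) -> (t -> e)), argument [vorn thark] : (t -> e); result (t -> e).
[[[drave pell] [vorn thark]] wug]: functor wug : ((t -> e) -> t), argument [[drave pell] [vorn thark]] : (t -> e); result t.

t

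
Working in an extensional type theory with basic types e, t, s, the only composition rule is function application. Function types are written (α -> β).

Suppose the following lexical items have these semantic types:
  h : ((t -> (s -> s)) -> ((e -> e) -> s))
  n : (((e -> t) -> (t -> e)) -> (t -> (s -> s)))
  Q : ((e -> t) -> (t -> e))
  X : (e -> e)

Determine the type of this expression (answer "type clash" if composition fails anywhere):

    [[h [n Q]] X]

s

At [n Q], n : (((e -> t) -> (t -> e)) -> (t -> (s -> s))) takes Q : ((e -> t) -> (t -> e)), giving (t -> (s -> s)).
At [h [n Q]], h : ((t -> (s -> s)) -> ((e -> e) -> s)) takes [n Q] : (t -> (s -> s)), giving ((e -> e) -> s).
At [[h [n Q]] X], [h [n Q]] : ((e -> e) -> s) takes X : (e -> e), giving s.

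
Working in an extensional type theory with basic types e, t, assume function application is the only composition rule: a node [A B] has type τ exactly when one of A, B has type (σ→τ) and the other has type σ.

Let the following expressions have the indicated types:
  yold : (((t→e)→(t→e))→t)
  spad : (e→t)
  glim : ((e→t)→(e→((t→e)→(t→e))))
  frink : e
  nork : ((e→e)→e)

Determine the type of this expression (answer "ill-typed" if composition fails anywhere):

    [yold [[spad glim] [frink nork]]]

[spad glim]: functor glim : ((e→t)→(e→((t→e)→(t→e)))), argument spad : (e→t); result (e→((t→e)→(t→e))).
At [frink nork]: neither e nor ((e→e)→e) can take the other as argument; the node is ill-typed.

ill-typed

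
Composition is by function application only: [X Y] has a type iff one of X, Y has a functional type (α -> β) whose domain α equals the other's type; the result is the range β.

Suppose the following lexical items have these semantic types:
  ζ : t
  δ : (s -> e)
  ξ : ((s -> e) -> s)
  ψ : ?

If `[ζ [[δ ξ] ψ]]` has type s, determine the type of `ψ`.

For [ζ [[δ ξ] ψ]] to have type s with ζ of type t, [[δ ξ] ψ] must be the function: [[δ ξ] ψ] : (t -> s).
For [[δ ξ] ψ] to have type (t -> s) with [δ ξ] of type s, ψ must be the function: ψ : (s -> (t -> s)).

(s -> (t -> s))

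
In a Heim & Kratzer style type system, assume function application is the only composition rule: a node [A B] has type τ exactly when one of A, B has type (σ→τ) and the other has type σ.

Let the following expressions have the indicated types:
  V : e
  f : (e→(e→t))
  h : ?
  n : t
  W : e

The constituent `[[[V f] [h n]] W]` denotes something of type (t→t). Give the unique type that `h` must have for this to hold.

At [[[V f] [h n]] W] (required: (t→t)): W is e, which is not a function with range (t→t); hence [[V f] [h n]] is the functor — type (e→(t→t)).
At [[V f] [h n]] (required: (e→(t→t))): [V f] is (e→t), which is not a function with range (e→(t→t)); hence [h n] is the functor — type ((e→t)→(e→(t→t))).
At [h n] (required: ((e→t)→(e→(t→t)))): n is t, which is not a function with range ((e→t)→(e→(t→t))); hence h is the functor — type (t→((e→t)→(e→(t→t)))).

(t→((e→t)→(e→(t→t))))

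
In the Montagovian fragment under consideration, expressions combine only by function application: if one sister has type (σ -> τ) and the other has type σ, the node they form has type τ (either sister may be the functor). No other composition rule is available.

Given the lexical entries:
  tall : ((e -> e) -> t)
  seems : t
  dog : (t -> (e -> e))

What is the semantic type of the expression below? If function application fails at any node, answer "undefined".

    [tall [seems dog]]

[seems dog]: functor dog : (t -> (e -> e)), argument seems : t; result (e -> e).
[tall [seems dog]]: functor tall : ((e -> e) -> t), argument [seems dog] : (e -> e); result t.

t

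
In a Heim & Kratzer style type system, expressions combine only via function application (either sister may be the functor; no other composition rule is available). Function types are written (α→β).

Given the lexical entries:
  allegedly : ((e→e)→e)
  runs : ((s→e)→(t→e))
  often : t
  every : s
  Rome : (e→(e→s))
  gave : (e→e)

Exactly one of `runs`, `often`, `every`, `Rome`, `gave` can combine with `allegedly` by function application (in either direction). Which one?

gave

runs : ((s→e)→(t→e)) — does not combine with allegedly.
often : t — does not combine with allegedly.
every : s — does not combine with allegedly.
Rome : (e→(e→s)) — does not combine with allegedly.
gave — combines: allegedly : ((e→e)→e) takes gave : (e→e) as argument, giving e.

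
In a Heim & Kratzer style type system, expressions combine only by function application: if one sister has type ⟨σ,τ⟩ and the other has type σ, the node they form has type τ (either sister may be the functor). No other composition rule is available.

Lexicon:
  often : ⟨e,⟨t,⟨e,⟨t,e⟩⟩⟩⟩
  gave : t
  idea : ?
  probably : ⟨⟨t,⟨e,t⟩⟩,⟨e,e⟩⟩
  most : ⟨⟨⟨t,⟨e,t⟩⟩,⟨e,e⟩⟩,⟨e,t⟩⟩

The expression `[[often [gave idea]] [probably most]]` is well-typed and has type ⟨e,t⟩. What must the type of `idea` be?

⟨t,⟨⟨e,⟨t,⟨e,⟨t,e⟩⟩⟩⟩,⟨⟨e,t⟩,⟨e,t⟩⟩⟩⟩

[[often [gave idea]] [probably most]] must have type ⟨e,t⟩. The sister [probably most] has type ⟨e,t⟩; that is not a function onto ⟨e,t⟩, so [often [gave idea]] must be the functor, of type ⟨⟨e,t⟩,⟨e,t⟩⟩.
[often [gave idea]] must have type ⟨⟨e,t⟩,⟨e,t⟩⟩. The sister often has type ⟨e,⟨t,⟨e,⟨t,e⟩⟩⟩⟩; that is not a function onto ⟨⟨e,t⟩,⟨e,t⟩⟩, so [gave idea] must be the functor, of type ⟨⟨e,⟨t,⟨e,⟨t,e⟩⟩⟩⟩,⟨⟨e,t⟩,⟨e,t⟩⟩⟩.
[gave idea] must have type ⟨⟨e,⟨t,⟨e,⟨t,e⟩⟩⟩⟩,⟨⟨e,t⟩,⟨e,t⟩⟩⟩. The sister gave has type t; that is not a function onto ⟨⟨e,⟨t,⟨e,⟨t,e⟩⟩⟩⟩,⟨⟨e,t⟩,⟨e,t⟩⟩⟩, so idea must be the functor, of type ⟨t,⟨⟨e,⟨t,⟨e,⟨t,e⟩⟩⟩⟩,⟨⟨e,t⟩,⟨e,t⟩⟩⟩⟩.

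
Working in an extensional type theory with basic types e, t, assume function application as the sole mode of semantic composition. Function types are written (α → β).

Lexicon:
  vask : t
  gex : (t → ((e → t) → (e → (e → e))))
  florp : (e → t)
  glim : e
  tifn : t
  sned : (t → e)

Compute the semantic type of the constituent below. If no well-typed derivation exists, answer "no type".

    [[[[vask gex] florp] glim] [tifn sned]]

e

[vask gex]: gex is (t → ((e → t) → (e → (e → e)))), vask is t; result ((e → t) → (e → (e → e))).
[[vask gex] florp]: [vask gex] is ((e → t) → (e → (e → e))), florp is (e → t); result (e → (e → e)).
[[[vask gex] florp] glim]: [[vask gex] florp] is (e → (e → e)), glim is e; result (e → e).
[tifn sned]: sned is (t → e), tifn is t; result e.
[[[[vask gex] florp] glim] [tifn sned]]: [[[vask gex] florp] glim] is (e → e), [tifn sned] is e; result e.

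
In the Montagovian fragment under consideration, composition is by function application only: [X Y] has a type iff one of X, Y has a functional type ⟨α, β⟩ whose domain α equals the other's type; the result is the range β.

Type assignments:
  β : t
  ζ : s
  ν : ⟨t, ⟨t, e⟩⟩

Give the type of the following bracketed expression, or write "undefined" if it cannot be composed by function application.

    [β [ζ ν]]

undefined

[ζ ν]: s with ⟨t, ⟨t, e⟩⟩ — neither is a function whose domain matches the other; composition fails here.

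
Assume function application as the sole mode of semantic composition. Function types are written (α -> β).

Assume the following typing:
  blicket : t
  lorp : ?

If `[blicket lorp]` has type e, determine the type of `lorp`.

(t -> e)

At [blicket lorp] (required: e): blicket is t, which is not a function with range e; hence lorp is the functor — type (t -> e).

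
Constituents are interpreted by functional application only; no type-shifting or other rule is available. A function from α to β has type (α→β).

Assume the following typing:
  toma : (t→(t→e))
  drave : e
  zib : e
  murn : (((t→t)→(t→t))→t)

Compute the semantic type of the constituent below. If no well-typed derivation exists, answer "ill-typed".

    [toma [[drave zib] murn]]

ill-typed

At [drave zib]: neither e nor e can take the other as argument; the node is ill-typed.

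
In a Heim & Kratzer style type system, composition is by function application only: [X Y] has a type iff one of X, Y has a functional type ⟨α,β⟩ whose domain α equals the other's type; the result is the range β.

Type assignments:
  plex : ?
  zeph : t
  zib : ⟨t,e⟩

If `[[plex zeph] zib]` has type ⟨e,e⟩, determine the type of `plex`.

For [[plex zeph] zib] to have type ⟨e,e⟩ with zib of type ⟨t,e⟩, [plex zeph] must be the function: [plex zeph] : ⟨⟨t,e⟩,⟨e,e⟩⟩.
For [plex zeph] to have type ⟨⟨t,e⟩,⟨e,e⟩⟩ with zeph of type t, plex must be the function: plex : ⟨t,⟨⟨t,e⟩,⟨e,e⟩⟩⟩.

⟨t,⟨⟨t,e⟩,⟨e,e⟩⟩⟩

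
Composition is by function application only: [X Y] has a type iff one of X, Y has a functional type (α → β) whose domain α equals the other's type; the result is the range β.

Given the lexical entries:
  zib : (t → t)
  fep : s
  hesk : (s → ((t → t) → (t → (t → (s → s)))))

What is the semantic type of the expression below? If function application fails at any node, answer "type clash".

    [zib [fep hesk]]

(t → (t → (s → s)))

[fep hesk]: (s → ((t → t) → (t → (t → (s → s))))) applied to s yields ((t → t) → (t → (t → (s → s)))).
[zib [fep hesk]]: ((t → t) → (t → (t → (s → s)))) applied to (t → t) yields (t → (t → (s → s))).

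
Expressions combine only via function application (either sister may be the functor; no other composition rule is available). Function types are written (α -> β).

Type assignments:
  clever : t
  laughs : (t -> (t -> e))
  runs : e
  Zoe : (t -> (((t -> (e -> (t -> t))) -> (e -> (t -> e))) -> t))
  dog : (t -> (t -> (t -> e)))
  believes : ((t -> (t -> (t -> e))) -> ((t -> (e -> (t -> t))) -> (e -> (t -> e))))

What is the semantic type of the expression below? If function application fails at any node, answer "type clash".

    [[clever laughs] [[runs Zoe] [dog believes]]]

[clever laughs] — laughs of type (t -> (t -> e)) combines with clever of type t: type (t -> e).
[runs Zoe]: e with (t -> (((t -> (e -> (t -> t))) -> (e -> (t -> e))) -> t)) — neither is a function whose domain matches the other; composition fails here.

type clash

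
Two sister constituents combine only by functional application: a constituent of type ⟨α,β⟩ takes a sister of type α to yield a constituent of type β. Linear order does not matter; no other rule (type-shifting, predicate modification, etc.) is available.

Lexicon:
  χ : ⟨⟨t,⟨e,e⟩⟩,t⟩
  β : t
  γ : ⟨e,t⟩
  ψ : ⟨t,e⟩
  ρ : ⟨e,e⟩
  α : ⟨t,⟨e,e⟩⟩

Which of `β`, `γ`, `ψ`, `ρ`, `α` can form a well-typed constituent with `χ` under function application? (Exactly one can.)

β : t — does not combine with χ.
γ : ⟨e,t⟩ — does not combine with χ.
ψ : ⟨t,e⟩ — does not combine with χ.
ρ : ⟨e,e⟩ — does not combine with χ.
α — combines: χ : ⟨⟨t,⟨e,e⟩⟩,t⟩ takes α : ⟨t,⟨e,e⟩⟩ as argument, giving t.

α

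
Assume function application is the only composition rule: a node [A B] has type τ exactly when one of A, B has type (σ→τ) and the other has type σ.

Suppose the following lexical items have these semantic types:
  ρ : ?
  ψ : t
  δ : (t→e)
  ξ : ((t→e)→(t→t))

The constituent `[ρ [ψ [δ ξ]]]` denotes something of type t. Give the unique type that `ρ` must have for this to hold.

[ρ [ψ [δ ξ]]] must have type t. The sister [ψ [δ ξ]] has type t; that is not a function onto t, so ρ must be the functor, of type (t→t).

(t→t)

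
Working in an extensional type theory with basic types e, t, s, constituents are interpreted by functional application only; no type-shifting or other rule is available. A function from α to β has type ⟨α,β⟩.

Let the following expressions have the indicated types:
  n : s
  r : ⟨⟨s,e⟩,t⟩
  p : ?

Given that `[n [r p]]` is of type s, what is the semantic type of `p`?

[n [r p]] must have type s. The sister n has type s; that is not a function onto s, so [r p] must be the functor, of type ⟨s,s⟩.
[r p] must have type ⟨s,s⟩. The sister r has type ⟨⟨s,e⟩,t⟩; that is not a function onto ⟨s,s⟩, so p must be the functor, of type ⟨⟨⟨s,e⟩,t⟩,⟨s,s⟩⟩.

⟨⟨⟨s,e⟩,t⟩,⟨s,s⟩⟩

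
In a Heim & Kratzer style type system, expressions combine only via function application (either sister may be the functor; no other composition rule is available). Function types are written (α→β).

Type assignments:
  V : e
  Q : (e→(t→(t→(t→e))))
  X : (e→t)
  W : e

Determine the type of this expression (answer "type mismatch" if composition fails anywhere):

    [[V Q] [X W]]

At [V Q], Q : (e→(t→(t→(t→e)))) takes V : e, giving (t→(t→(t→e))).
At [X W], X : (e→t) takes W : e, giving t.
At [[V Q] [X W]], [V Q] : (t→(t→(t→e))) takes [X W] : t, giving (t→(t→e)).

(t→(t→e))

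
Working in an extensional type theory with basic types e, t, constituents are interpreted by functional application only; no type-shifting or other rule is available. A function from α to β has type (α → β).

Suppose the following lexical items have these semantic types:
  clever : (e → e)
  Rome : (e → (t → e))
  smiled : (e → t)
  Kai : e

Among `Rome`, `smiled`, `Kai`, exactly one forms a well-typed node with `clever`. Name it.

Rome : (e → (t → e)) — neither side's domain matches the other.
smiled : (e → t) — neither side's domain matches the other.
Kai — combines: clever : (e → e) takes Kai : e as argument, giving e.

Kai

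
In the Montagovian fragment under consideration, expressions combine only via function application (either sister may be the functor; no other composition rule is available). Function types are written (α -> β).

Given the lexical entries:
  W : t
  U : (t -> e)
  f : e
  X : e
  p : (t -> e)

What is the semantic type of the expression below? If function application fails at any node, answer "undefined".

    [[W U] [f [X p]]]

[W U] — U of type (t -> e) combines with W of type t: type e.
At [X p]: neither e nor (t -> e) can take the other as argument; the node is ill-typed.

undefined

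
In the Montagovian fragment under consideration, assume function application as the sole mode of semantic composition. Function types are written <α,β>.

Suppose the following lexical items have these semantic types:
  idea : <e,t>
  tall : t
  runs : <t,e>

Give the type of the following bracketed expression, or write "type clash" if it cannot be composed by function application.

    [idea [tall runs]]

[tall runs]: runs is <t,e>, tall is t; result e.
[idea [tall runs]]: idea is <e,t>, [tall runs] is e; result t.

t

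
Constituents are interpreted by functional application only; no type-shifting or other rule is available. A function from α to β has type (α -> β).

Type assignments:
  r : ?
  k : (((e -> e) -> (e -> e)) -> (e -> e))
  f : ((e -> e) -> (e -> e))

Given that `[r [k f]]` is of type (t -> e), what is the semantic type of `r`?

((e -> e) -> (t -> e))

For [r [k f]] to have type (t -> e) with [k f] of type (e -> e), r must be the function: r : ((e -> e) -> (t -> e)).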